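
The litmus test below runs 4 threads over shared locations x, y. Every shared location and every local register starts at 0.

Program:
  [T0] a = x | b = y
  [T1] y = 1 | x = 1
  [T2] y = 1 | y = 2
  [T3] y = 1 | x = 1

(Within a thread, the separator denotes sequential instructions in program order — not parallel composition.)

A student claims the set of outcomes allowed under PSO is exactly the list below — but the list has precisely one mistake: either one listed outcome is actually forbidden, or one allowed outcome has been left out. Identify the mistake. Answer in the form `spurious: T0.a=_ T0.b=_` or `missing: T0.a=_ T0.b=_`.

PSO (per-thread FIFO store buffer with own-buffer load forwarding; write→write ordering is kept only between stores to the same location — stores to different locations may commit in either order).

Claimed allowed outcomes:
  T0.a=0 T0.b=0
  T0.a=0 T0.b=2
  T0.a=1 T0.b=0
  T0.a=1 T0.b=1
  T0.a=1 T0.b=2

outcome vector order: (T0.a,T0.b)
[PSO] allowed = {(0,0), (0,1), (0,2), (1,0), (1,1), (1,2)}
PSO∖claimed = {(0,1)}

missing: T0.a=0 T0.b=1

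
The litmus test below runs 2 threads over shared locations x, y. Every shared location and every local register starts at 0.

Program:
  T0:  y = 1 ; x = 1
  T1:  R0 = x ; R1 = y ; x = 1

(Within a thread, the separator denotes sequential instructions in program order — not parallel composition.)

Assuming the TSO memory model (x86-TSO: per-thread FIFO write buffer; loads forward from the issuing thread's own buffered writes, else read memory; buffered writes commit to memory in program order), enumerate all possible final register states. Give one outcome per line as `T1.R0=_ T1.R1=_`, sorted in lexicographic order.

T1.R0=0 T1.R1=0
T1.R0=0 T1.R1=1
T1.R0=1 T1.R1=1

outcome vector order: (T1.R0,T1.R1)
|TSO outcomes| = 3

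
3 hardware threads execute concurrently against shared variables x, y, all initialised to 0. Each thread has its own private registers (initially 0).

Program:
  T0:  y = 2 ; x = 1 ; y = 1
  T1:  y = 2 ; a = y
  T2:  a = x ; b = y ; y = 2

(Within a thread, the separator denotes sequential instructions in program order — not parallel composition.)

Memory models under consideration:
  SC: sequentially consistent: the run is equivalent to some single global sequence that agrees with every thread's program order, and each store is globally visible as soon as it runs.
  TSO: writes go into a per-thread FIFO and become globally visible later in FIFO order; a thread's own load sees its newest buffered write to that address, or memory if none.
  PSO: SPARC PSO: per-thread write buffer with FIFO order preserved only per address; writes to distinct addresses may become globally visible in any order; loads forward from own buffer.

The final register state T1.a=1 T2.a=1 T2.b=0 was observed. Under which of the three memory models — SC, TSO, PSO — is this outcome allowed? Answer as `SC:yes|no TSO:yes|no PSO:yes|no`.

SC:no TSO:no PSO:yes

outcome vector order: (T1.a,T2.a,T2.b)
SC (10): <1 0 0> <1 0 1> <1 0 2> <1 1 1> <1 1 2> <2 0 0> <2 0 1> <2 0 2> <2 1 1> <2 1 2>
TSO (10): <1 0 0> <1 0 1> <1 0 2> <1 1 1> <1 1 2> <2 0 0> <2 0 1> <2 0 2> <2 1 1> <2 1 2>
PSO (12): <1 0 0> <1 0 1> <1 0 2> <1 1 0> <1 1 1> <1 1 2> <2 0 0> <2 0 1> <2 0 2> <2 1 0> <2 1 1> <2 1 2>
target <1 1 0> ∈ {PSO}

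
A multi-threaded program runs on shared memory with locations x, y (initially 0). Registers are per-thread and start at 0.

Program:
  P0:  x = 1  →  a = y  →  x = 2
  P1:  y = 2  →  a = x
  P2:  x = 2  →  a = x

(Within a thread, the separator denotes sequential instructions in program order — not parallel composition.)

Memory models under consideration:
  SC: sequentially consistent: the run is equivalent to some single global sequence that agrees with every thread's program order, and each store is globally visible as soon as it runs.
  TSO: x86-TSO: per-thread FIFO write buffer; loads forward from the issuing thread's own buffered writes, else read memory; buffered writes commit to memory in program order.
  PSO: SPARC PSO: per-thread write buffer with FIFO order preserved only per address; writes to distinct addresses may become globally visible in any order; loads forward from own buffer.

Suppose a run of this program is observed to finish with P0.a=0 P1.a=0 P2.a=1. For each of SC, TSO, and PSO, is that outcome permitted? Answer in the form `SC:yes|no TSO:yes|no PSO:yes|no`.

outcome vector order: (P0.a,P1.a,P2.a)
under SC → (0,1,1) (0,1,2) (0,2,1) (0,2,2) (2,0,1) (2,0,2) (2,1,1) (2,1,2) (2,2,1) (2,2,2)
under TSO → (0,0,1) (0,0,2) (0,1,1) (0,1,2) (0,2,1) (0,2,2) (2,0,1) (2,0,2) (2,1,1) (2,1,2) (2,2,1) (2,2,2)
under PSO → (0,0,1) (0,0,2) (0,1,1) (0,1,2) (0,2,1) (0,2,2) (2,0,1) (2,0,2) (2,1,1) (2,1,2) (2,2,1) (2,2,2)
target (0,0,1) ∈ {TSO,PSO}

SC:no TSO:yes PSO:yes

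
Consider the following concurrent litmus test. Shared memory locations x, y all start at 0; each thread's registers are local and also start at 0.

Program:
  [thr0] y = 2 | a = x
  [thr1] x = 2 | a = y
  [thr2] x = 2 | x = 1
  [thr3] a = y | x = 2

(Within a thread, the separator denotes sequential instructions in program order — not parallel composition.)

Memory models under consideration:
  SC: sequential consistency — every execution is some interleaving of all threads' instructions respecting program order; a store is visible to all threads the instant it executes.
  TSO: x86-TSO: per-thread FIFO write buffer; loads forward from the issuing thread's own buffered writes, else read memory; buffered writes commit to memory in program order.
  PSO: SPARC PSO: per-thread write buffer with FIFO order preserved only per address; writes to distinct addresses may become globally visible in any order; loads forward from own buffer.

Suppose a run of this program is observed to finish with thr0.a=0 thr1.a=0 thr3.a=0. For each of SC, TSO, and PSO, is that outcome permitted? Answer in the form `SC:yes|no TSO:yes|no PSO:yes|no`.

SC:no TSO:yes PSO:yes

outcome vector order: (thr0.a,thr1.a,thr3.a)
[SC] allowed = {(0,2,0) (0,2,2) (1,0,0) (1,0,2) (1,2,0) (1,2,2) (2,0,0) (2,0,2) (2,2,0) (2,2,2)}
[TSO] allowed = {(0,0,0) (0,0,2) (0,2,0) (0,2,2) (1,0,0) (1,0,2) (1,2,0) (1,2,2) (2,0,0) (2,0,2) (2,2,0) (2,2,2)}
[PSO] allowed = {(0,0,0) (0,0,2) (0,2,0) (0,2,2) (1,0,0) (1,0,2) (1,2,0) (1,2,2) (2,0,0) (2,0,2) (2,2,0) (2,2,2)}
target (0,0,0) ∈ {TSO,PSO}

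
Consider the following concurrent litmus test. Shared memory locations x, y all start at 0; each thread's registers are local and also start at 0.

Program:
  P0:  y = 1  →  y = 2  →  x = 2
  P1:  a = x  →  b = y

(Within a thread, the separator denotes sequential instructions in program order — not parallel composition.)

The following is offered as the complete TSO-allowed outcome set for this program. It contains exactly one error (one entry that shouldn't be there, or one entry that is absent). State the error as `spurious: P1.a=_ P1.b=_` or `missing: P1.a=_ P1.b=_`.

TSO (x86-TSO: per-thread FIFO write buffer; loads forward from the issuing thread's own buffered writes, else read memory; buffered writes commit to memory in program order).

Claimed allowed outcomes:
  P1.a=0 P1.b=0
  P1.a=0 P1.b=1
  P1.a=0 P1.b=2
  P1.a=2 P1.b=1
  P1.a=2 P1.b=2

outcome vector order: (P1.a,P1.b)
[TSO] allowed = {<0 0>; <0 1>; <0 2>; <2 2>}
claimed∖TSO = {<2 1>}

spurious: P1.a=2 P1.b=1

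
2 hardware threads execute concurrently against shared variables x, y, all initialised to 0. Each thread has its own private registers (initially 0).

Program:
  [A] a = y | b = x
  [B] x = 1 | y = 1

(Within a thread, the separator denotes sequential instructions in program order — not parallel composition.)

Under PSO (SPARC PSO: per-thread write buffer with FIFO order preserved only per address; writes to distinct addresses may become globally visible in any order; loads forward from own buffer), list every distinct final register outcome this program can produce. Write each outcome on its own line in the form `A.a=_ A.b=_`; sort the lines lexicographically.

A.a=0 A.b=0
A.a=0 A.b=1
A.a=1 A.b=0
A.a=1 A.b=1

outcome vector order: (A.a,A.b)
|PSO outcomes| = 4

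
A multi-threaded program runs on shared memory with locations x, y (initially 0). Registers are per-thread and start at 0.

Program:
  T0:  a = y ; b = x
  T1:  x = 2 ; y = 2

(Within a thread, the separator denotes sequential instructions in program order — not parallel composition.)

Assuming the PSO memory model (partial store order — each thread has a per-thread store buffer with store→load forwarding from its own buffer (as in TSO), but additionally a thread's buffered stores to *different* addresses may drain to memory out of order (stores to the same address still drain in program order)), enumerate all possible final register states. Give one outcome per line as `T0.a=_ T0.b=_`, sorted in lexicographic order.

T0.a=0 T0.b=0
T0.a=0 T0.b=2
T0.a=2 T0.b=0
T0.a=2 T0.b=2

outcome vector order: (T0.a,T0.b)
|PSO outcomes| = 4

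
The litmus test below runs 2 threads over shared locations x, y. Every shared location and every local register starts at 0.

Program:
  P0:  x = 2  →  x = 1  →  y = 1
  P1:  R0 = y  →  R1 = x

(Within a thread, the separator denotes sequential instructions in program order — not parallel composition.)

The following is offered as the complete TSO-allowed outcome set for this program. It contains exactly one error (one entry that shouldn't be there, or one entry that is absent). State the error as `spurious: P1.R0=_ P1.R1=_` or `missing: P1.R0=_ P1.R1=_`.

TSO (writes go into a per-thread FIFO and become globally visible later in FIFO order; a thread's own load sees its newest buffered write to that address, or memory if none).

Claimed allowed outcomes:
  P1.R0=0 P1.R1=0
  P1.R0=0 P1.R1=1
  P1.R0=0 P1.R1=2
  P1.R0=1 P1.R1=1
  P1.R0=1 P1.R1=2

outcome vector order: (P1.R0,P1.R1)
under TSO → 00, 01, 02, 11
claimed∖TSO = {12}

spurious: P1.R0=1 P1.R1=2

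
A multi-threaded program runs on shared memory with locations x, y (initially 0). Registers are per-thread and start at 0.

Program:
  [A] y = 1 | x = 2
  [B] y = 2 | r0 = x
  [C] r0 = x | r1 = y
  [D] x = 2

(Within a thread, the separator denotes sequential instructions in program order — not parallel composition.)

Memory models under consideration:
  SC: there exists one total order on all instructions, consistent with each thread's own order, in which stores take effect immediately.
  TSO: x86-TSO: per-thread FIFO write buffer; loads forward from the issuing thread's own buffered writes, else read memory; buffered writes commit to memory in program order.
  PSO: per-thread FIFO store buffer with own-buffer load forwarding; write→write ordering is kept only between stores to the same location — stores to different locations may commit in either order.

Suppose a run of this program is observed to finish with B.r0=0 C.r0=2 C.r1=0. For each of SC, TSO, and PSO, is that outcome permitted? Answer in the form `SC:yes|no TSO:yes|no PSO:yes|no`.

outcome vector order: (B.r0,C.r0,C.r1)
SC: 11 outcomes — {(0,0,0); (0,0,1); (0,0,2); (0,2,1); (0,2,2); (2,0,0); (2,0,1); (2,0,2); (2,2,0); (2,2,1); (2,2,2)}
TSO: 12 outcomes — {(0,0,0); (0,0,1); (0,0,2); (0,2,0); (0,2,1); (0,2,2); (2,0,0); (2,0,1); (2,0,2); (2,2,0); (2,2,1); (2,2,2)}
PSO: 12 outcomes — {(0,0,0); (0,0,1); (0,0,2); (0,2,0); (0,2,1); (0,2,2); (2,0,0); (2,0,1); (2,0,2); (2,2,0); (2,2,1); (2,2,2)}
target (0,2,0) ∈ {TSO,PSO}

SC:no TSO:yes PSO:yes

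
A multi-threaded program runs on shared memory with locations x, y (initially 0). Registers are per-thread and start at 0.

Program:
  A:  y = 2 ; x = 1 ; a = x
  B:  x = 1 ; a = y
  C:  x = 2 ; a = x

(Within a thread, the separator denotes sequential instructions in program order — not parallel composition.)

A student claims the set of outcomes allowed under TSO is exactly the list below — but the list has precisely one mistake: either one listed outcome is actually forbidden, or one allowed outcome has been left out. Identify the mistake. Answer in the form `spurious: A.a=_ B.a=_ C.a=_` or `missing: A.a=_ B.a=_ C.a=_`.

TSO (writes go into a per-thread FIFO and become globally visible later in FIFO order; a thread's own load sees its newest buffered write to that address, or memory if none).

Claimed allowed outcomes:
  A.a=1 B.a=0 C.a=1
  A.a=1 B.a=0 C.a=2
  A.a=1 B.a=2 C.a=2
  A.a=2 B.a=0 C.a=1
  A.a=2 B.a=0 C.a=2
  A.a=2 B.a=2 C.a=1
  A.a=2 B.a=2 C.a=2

missing: A.a=1 B.a=2 C.a=1

outcome vector order: (A.a,B.a,C.a)
under TSO → (1,0,1), (1,0,2), (1,2,1), (1,2,2), (2,0,1), (2,0,2), (2,2,1), (2,2,2)
TSO∖claimed = {(1,2,1)}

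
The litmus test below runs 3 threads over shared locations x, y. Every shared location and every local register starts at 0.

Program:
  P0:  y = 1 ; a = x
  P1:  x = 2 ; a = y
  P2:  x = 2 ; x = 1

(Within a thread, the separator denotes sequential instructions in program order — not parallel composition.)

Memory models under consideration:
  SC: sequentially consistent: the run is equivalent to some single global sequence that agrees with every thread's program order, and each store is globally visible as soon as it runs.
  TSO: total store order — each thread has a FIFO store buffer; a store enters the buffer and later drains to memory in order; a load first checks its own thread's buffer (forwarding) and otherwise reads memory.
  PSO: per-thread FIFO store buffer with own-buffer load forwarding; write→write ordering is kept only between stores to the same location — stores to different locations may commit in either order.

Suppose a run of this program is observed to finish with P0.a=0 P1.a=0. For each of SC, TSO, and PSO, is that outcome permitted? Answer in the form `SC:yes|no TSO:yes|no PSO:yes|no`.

SC:no TSO:yes PSO:yes

outcome vector order: (P0.a,P1.a)
SC (5): 0/1; 1/0; 1/1; 2/0; 2/1
TSO (6): 0/0; 0/1; 1/0; 1/1; 2/0; 2/1
PSO (6): 0/0; 0/1; 1/0; 1/1; 2/0; 2/1
target 0/0 ∈ {TSO,PSO}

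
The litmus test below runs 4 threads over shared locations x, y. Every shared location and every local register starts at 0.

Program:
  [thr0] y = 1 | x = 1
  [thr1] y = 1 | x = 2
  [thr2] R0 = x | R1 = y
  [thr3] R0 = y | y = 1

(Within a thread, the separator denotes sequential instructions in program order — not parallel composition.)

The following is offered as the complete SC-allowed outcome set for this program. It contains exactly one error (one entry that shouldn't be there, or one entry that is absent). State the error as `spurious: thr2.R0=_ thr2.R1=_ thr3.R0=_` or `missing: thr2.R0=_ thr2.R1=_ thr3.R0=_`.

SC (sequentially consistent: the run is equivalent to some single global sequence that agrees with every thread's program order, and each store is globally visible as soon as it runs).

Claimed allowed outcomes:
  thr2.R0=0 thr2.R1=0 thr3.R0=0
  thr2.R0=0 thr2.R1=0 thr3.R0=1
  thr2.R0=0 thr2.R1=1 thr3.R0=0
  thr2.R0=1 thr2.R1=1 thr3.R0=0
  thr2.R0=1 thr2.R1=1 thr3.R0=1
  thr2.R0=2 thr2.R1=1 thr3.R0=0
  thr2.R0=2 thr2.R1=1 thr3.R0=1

missing: thr2.R0=0 thr2.R1=1 thr3.R0=1

outcome vector order: (thr2.R0,thr2.R1,thr3.R0)
[SC] allowed = {<0 0 0>, <0 0 1>, <0 1 0>, <0 1 1>, <1 1 0>, <1 1 1>, <2 1 0>, <2 1 1>}
SC∖claimed = {<0 1 1>}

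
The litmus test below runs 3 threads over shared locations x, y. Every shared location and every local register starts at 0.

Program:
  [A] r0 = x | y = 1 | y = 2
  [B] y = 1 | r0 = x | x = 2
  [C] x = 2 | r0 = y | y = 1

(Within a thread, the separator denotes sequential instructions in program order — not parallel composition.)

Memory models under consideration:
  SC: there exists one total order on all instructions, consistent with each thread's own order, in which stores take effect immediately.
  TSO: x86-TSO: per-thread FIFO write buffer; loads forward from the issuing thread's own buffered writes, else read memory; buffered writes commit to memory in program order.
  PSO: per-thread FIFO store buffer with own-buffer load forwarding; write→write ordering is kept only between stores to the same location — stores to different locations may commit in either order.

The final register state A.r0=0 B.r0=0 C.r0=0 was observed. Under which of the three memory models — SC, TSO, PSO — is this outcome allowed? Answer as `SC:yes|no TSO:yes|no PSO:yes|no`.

outcome vector order: (A.r0,B.r0,C.r0)
SC: 10 outcomes — {0/0/1, 0/0/2, 0/2/0, 0/2/1, 0/2/2, 2/0/1, 2/0/2, 2/2/0, 2/2/1, 2/2/2}
TSO: 12 outcomes — {0/0/0, 0/0/1, 0/0/2, 0/2/0, 0/2/1, 0/2/2, 2/0/0, 2/0/1, 2/0/2, 2/2/0, 2/2/1, 2/2/2}
PSO: 12 outcomes — {0/0/0, 0/0/1, 0/0/2, 0/2/0, 0/2/1, 0/2/2, 2/0/0, 2/0/1, 2/0/2, 2/2/0, 2/2/1, 2/2/2}
target 0/0/0 ∈ {TSO,PSO}

SC:no TSO:yes PSO:yes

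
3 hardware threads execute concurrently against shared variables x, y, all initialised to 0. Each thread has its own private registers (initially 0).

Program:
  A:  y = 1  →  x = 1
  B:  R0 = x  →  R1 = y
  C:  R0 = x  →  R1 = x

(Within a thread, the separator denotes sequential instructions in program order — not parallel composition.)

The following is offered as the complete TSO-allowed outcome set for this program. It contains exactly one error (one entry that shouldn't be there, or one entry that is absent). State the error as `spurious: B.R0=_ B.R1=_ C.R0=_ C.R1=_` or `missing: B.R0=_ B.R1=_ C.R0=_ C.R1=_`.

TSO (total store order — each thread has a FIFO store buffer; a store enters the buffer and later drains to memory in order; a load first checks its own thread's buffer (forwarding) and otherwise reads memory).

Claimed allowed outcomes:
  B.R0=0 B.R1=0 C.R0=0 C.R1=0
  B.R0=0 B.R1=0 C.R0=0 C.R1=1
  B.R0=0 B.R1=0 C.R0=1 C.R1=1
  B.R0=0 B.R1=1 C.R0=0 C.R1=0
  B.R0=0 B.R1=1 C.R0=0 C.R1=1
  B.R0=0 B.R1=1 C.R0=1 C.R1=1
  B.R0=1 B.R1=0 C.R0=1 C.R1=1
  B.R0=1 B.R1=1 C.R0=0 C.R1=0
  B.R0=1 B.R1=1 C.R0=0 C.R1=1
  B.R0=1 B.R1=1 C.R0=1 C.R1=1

outcome vector order: (B.R0,B.R1,C.R0,C.R1)
under TSO → (0,0,0,0) (0,0,0,1) (0,0,1,1) (0,1,0,0) (0,1,0,1) (0,1,1,1) (1,1,0,0) (1,1,0,1) (1,1,1,1)
claimed∖TSO = {(1,0,1,1)}

spurious: B.R0=1 B.R1=0 C.R0=1 C.R1=1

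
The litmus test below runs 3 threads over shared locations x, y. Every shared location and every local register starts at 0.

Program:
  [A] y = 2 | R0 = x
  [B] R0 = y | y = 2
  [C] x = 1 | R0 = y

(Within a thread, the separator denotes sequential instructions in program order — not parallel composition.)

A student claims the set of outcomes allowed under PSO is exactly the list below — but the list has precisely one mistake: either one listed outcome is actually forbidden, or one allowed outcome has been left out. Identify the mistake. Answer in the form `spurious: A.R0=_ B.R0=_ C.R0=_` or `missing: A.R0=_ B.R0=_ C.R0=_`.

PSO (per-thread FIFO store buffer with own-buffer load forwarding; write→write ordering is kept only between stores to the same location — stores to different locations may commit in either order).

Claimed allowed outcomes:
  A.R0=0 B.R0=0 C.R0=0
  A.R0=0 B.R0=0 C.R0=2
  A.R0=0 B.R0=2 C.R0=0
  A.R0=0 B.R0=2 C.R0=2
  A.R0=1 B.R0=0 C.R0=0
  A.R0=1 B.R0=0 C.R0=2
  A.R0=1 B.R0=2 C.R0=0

missing: A.R0=1 B.R0=2 C.R0=2

outcome vector order: (A.R0,B.R0,C.R0)
PSO (8): <0 0 0> <0 0 2> <0 2 0> <0 2 2> <1 0 0> <1 0 2> <1 2 0> <1 2 2>
PSO∖claimed = {<1 2 2>}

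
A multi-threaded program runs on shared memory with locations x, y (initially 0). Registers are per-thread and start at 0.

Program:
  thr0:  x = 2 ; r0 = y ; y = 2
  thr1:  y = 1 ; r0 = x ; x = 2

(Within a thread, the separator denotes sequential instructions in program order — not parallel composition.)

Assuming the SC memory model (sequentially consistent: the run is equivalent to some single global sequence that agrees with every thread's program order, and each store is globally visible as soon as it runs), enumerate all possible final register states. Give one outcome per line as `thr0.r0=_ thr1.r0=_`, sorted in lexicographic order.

outcome vector order: (thr0.r0,thr1.r0)
|SC outcomes| = 3

thr0.r0=0 thr1.r0=2
thr0.r0=1 thr1.r0=0
thr0.r0=1 thr1.r0=2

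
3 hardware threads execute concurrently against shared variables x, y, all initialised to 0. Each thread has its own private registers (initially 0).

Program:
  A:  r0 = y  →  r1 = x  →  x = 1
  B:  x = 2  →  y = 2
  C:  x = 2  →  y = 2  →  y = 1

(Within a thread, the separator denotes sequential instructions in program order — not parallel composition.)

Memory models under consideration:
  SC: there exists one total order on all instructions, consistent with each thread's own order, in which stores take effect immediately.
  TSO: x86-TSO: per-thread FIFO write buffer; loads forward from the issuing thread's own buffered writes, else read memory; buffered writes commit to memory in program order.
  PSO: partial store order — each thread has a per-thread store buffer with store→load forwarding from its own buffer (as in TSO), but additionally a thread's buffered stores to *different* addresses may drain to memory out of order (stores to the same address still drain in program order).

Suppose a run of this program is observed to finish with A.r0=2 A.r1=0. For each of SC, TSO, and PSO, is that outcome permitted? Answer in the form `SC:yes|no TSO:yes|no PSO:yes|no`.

outcome vector order: (A.r0,A.r1)
SC: 4 outcomes — {0/0, 0/2, 1/2, 2/2}
TSO: 4 outcomes — {0/0, 0/2, 1/2, 2/2}
PSO: 6 outcomes — {0/0, 0/2, 1/0, 1/2, 2/0, 2/2}
target 2/0 ∈ {PSO}

SC:no TSO:no PSO:yes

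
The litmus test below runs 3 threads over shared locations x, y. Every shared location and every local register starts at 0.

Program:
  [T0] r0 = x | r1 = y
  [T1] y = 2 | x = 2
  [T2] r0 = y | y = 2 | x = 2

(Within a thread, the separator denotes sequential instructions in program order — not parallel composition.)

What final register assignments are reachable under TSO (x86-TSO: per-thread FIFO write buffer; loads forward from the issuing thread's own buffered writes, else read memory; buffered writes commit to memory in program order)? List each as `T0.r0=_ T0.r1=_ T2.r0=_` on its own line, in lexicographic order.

T0.r0=0 T0.r1=0 T2.r0=0
T0.r0=0 T0.r1=0 T2.r0=2
T0.r0=0 T0.r1=2 T2.r0=0
T0.r0=0 T0.r1=2 T2.r0=2
T0.r0=2 T0.r1=2 T2.r0=0
T0.r0=2 T0.r1=2 T2.r0=2

outcome vector order: (T0.r0,T0.r1,T2.r0)
|TSO outcomes| = 6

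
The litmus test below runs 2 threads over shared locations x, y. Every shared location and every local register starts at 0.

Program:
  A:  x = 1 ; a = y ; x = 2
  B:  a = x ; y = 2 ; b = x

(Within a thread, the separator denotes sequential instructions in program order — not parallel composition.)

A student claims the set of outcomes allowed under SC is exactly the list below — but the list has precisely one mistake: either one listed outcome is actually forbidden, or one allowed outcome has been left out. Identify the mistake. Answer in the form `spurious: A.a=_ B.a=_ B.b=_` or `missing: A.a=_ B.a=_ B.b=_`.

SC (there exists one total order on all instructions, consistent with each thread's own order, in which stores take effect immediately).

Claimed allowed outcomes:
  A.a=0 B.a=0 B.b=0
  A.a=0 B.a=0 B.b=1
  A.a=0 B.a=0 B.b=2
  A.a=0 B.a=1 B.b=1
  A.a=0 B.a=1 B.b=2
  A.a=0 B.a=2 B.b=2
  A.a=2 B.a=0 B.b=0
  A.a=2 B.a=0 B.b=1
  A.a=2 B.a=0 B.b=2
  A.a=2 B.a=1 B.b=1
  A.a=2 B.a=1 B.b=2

spurious: A.a=0 B.a=0 B.b=0

outcome vector order: (A.a,B.a,B.b)
under SC → 001; 002; 011; 012; 022; 200; 201; 202; 211; 212
claimed∖SC = {000}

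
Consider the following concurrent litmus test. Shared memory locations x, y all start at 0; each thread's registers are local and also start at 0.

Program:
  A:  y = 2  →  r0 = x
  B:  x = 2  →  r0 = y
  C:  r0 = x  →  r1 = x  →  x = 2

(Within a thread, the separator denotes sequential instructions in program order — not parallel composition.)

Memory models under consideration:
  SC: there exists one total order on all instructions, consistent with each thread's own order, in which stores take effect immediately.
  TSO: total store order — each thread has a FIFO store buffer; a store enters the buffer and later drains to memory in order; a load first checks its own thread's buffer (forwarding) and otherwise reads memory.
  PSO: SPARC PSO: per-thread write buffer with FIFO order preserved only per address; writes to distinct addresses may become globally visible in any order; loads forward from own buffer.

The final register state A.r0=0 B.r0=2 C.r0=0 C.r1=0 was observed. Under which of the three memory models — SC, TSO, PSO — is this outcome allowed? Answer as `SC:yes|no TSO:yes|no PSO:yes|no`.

SC:yes TSO:yes PSO:yes

outcome vector order: (A.r0,B.r0,C.r0,C.r1)
SC: 9 outcomes — {<0 2 0 0> <0 2 0 2> <0 2 2 2> <2 0 0 0> <2 0 0 2> <2 0 2 2> <2 2 0 0> <2 2 0 2> <2 2 2 2>}
TSO: 12 outcomes — {<0 0 0 0> <0 0 0 2> <0 0 2 2> <0 2 0 0> <0 2 0 2> <0 2 2 2> <2 0 0 0> <2 0 0 2> <2 0 2 2> <2 2 0 0> <2 2 0 2> <2 2 2 2>}
PSO: 12 outcomes — {<0 0 0 0> <0 0 0 2> <0 0 2 2> <0 2 0 0> <0 2 0 2> <0 2 2 2> <2 0 0 0> <2 0 0 2> <2 0 2 2> <2 2 0 0> <2 2 0 2> <2 2 2 2>}
target <0 2 0 0> ∈ {SC,TSO,PSO}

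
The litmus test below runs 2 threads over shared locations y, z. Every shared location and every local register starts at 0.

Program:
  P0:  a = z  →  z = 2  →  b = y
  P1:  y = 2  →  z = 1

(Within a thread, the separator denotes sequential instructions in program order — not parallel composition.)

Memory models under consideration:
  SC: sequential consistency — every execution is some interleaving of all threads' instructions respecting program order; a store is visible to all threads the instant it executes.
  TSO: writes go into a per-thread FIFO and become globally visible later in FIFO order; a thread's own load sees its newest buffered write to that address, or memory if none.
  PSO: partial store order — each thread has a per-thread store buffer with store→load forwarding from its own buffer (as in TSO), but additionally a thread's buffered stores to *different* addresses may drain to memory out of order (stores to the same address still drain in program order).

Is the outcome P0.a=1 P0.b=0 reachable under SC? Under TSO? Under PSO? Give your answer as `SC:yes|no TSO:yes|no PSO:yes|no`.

SC:no TSO:no PSO:yes

outcome vector order: (P0.a,P0.b)
[SC] allowed = {(0,0); (0,2); (1,2)}
[TSO] allowed = {(0,0); (0,2); (1,2)}
[PSO] allowed = {(0,0); (0,2); (1,0); (1,2)}
target (1,0) ∈ {PSO}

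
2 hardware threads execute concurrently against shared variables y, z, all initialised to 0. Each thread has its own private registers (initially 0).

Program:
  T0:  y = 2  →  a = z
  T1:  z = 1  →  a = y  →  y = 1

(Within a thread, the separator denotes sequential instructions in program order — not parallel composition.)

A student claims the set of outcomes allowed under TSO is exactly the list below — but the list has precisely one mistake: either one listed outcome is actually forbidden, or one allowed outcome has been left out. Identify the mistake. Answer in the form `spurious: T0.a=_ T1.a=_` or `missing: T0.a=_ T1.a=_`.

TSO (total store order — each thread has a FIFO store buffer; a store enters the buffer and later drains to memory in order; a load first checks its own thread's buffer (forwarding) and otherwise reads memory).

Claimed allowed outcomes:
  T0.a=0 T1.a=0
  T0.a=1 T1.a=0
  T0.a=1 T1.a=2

outcome vector order: (T0.a,T1.a)
under TSO → 0/0, 0/2, 1/0, 1/2
TSO∖claimed = {0/2}

missing: T0.a=0 T1.a=2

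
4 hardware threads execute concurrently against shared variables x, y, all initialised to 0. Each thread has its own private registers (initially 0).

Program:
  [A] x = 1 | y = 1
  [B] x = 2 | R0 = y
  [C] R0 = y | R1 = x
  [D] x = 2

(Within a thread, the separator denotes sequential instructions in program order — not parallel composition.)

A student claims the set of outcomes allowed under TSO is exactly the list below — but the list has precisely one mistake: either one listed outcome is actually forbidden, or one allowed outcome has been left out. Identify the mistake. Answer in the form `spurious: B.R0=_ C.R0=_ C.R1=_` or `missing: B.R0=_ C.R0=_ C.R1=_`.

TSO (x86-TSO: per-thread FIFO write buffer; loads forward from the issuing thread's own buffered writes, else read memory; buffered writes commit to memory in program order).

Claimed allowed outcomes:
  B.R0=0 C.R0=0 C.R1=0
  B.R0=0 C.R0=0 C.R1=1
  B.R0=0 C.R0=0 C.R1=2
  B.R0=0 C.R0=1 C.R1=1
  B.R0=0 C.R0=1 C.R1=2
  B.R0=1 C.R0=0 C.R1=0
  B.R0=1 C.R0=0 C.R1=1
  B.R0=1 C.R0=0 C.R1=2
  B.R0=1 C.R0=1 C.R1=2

outcome vector order: (B.R0,C.R0,C.R1)
TSO: 10 outcomes — {000; 001; 002; 011; 012; 100; 101; 102; 111; 112}
TSO∖claimed = {111}

missing: B.R0=1 C.R0=1 C.R1=1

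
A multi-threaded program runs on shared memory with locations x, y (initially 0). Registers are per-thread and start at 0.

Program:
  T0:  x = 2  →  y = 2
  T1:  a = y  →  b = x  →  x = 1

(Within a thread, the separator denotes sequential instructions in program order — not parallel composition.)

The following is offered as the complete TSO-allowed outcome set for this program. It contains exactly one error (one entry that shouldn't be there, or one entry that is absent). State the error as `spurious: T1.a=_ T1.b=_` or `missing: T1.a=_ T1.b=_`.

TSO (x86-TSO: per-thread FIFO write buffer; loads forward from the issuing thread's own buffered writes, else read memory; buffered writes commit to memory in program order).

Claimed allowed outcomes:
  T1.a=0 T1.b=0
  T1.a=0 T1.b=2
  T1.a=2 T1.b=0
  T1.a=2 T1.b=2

spurious: T1.a=2 T1.b=0

outcome vector order: (T1.a,T1.b)
[TSO] allowed = {<0 0>, <0 2>, <2 2>}
claimed∖TSO = {<2 0>}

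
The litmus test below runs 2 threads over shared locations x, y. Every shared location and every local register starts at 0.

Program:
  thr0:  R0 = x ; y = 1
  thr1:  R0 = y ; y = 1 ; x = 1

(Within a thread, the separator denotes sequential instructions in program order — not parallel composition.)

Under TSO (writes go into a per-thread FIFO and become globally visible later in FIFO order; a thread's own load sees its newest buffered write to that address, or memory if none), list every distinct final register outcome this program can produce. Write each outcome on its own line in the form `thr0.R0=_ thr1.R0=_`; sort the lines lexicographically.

thr0.R0=0 thr1.R0=0
thr0.R0=0 thr1.R0=1
thr0.R0=1 thr1.R0=0

outcome vector order: (thr0.R0,thr1.R0)
|TSO outcomes| = 3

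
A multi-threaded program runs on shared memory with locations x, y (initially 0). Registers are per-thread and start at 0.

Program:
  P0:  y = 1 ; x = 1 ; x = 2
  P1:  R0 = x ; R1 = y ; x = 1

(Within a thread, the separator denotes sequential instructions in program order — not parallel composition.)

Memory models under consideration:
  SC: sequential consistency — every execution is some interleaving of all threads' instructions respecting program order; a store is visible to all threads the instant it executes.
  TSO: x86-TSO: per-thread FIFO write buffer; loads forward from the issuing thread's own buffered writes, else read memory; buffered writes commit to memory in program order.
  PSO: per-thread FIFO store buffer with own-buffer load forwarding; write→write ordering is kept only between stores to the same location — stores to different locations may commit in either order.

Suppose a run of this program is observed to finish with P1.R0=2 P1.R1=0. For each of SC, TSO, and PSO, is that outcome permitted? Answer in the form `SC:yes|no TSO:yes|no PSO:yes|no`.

SC:no TSO:no PSO:yes

outcome vector order: (P1.R0,P1.R1)
SC (4): <0 0>; <0 1>; <1 1>; <2 1>
TSO (4): <0 0>; <0 1>; <1 1>; <2 1>
PSO (6): <0 0>; <0 1>; <1 0>; <1 1>; <2 0>; <2 1>
target <2 0> ∈ {PSO}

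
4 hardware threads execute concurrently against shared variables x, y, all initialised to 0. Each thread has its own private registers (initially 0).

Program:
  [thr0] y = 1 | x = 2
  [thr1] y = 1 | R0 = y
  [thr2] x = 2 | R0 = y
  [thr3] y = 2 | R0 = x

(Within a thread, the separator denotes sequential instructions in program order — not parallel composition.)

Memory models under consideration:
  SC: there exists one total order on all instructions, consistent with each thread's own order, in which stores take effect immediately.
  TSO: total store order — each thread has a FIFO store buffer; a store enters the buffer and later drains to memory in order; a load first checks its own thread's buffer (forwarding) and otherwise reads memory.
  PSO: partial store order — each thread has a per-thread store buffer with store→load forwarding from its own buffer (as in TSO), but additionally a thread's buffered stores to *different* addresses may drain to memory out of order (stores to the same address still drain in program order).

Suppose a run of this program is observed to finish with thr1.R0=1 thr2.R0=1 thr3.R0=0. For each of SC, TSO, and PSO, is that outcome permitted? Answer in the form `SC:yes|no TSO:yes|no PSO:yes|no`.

outcome vector order: (thr1.R0,thr2.R0,thr3.R0)
SC: 10 outcomes — {<1 0 2>, <1 1 0>, <1 1 2>, <1 2 0>, <1 2 2>, <2 0 2>, <2 1 0>, <2 1 2>, <2 2 0>, <2 2 2>}
TSO: 12 outcomes — {<1 0 0>, <1 0 2>, <1 1 0>, <1 1 2>, <1 2 0>, <1 2 2>, <2 0 0>, <2 0 2>, <2 1 0>, <2 1 2>, <2 2 0>, <2 2 2>}
PSO: 12 outcomes — {<1 0 0>, <1 0 2>, <1 1 0>, <1 1 2>, <1 2 0>, <1 2 2>, <2 0 0>, <2 0 2>, <2 1 0>, <2 1 2>, <2 2 0>, <2 2 2>}
target <1 1 0> ∈ {SC,TSO,PSO}

SC:yes TSO:yes PSO:yes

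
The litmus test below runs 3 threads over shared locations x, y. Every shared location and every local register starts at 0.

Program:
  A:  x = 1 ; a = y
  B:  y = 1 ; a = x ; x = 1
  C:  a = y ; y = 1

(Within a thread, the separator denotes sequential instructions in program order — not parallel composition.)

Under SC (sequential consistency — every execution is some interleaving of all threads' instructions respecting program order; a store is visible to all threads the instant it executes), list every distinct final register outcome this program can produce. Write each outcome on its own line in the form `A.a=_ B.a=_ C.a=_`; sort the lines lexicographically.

outcome vector order: (A.a,B.a,C.a)
|SC outcomes| = 6

A.a=0 B.a=1 C.a=0
A.a=0 B.a=1 C.a=1
A.a=1 B.a=0 C.a=0
A.a=1 B.a=0 C.a=1
A.a=1 B.a=1 C.a=0
A.a=1 B.a=1 C.a=1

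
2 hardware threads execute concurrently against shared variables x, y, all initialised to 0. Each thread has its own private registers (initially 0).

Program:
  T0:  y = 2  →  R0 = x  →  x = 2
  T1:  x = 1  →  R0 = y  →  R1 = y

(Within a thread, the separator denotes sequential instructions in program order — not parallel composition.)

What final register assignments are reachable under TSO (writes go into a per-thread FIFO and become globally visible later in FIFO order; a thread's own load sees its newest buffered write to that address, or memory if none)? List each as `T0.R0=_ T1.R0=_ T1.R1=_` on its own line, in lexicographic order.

T0.R0=0 T1.R0=0 T1.R1=0
T0.R0=0 T1.R0=0 T1.R1=2
T0.R0=0 T1.R0=2 T1.R1=2
T0.R0=1 T1.R0=0 T1.R1=0
T0.R0=1 T1.R0=0 T1.R1=2
T0.R0=1 T1.R0=2 T1.R1=2

outcome vector order: (T0.R0,T1.R0,T1.R1)
|TSO outcomes| = 6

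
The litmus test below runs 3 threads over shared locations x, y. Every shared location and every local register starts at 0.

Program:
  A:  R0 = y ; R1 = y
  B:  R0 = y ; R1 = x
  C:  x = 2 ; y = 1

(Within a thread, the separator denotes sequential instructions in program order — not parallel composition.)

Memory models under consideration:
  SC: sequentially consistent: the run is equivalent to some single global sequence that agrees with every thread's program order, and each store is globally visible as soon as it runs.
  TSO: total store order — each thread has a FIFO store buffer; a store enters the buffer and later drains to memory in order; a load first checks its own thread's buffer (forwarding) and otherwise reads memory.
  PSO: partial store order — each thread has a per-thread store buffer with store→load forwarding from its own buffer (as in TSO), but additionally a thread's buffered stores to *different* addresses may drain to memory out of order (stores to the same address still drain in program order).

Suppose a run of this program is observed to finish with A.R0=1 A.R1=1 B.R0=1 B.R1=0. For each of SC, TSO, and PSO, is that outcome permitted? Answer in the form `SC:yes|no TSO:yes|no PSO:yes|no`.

SC:no TSO:no PSO:yes

outcome vector order: (A.R0,A.R1,B.R0,B.R1)
SC: 9 outcomes — {0000; 0002; 0012; 0100; 0102; 0112; 1100; 1102; 1112}
TSO: 9 outcomes — {0000; 0002; 0012; 0100; 0102; 0112; 1100; 1102; 1112}
PSO: 12 outcomes — {0000; 0002; 0010; 0012; 0100; 0102; 0110; 0112; 1100; 1102; 1110; 1112}
target 1110 ∈ {PSO}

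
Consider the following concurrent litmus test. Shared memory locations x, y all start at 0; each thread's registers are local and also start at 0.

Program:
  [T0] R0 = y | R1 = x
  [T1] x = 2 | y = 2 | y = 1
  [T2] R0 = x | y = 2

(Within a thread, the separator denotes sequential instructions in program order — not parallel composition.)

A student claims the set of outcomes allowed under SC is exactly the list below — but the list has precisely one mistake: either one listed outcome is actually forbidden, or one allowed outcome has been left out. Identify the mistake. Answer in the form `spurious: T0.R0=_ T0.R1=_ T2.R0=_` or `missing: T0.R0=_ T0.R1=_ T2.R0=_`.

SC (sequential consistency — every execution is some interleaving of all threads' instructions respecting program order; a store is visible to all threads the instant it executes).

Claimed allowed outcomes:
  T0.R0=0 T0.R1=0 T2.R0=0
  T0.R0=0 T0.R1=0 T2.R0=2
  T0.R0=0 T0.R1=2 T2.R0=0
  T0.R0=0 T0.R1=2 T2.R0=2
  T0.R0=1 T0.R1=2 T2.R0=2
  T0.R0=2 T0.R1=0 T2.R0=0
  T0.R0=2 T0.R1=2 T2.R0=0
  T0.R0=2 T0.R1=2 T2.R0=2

outcome vector order: (T0.R0,T0.R1,T2.R0)
SC (9): <0 0 0>, <0 0 2>, <0 2 0>, <0 2 2>, <1 2 0>, <1 2 2>, <2 0 0>, <2 2 0>, <2 2 2>
SC∖claimed = {<1 2 0>}

missing: T0.R0=1 T0.R1=2 T2.R0=0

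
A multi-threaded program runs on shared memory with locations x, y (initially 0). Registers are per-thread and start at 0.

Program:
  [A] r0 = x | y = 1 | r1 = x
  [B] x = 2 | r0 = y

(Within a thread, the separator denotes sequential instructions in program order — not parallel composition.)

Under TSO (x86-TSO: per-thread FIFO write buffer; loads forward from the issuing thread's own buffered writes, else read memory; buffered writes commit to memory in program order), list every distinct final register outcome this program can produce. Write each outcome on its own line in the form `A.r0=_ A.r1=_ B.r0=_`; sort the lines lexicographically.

outcome vector order: (A.r0,A.r1,B.r0)
|TSO outcomes| = 6

A.r0=0 A.r1=0 B.r0=0
A.r0=0 A.r1=0 B.r0=1
A.r0=0 A.r1=2 B.r0=0
A.r0=0 A.r1=2 B.r0=1
A.r0=2 A.r1=2 B.r0=0
A.r0=2 A.r1=2 B.r0=1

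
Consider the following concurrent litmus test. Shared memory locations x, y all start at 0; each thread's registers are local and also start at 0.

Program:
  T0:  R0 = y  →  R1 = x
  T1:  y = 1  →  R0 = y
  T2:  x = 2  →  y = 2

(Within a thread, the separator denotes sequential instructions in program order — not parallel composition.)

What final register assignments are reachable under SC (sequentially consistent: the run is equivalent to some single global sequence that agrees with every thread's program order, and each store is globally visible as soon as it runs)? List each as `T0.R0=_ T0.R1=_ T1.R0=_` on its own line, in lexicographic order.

T0.R0=0 T0.R1=0 T1.R0=1
T0.R0=0 T0.R1=0 T1.R0=2
T0.R0=0 T0.R1=2 T1.R0=1
T0.R0=0 T0.R1=2 T1.R0=2
T0.R0=1 T0.R1=0 T1.R0=1
T0.R0=1 T0.R1=0 T1.R0=2
T0.R0=1 T0.R1=2 T1.R0=1
T0.R0=1 T0.R1=2 T1.R0=2
T0.R0=2 T0.R1=2 T1.R0=1
T0.R0=2 T0.R1=2 T1.R0=2

outcome vector order: (T0.R0,T0.R1,T1.R0)
|SC outcomes| = 10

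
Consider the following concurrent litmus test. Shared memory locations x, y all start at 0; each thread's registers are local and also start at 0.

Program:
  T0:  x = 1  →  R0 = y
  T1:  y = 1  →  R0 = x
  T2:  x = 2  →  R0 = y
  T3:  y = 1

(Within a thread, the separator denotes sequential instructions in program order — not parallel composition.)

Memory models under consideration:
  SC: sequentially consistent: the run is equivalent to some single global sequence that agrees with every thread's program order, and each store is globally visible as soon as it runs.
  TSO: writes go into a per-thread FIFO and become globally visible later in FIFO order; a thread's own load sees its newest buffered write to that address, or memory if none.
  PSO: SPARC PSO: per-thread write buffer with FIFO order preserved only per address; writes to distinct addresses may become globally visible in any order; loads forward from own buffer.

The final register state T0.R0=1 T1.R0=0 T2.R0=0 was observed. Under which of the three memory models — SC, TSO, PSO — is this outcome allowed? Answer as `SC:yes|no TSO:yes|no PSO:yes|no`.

SC:no TSO:yes PSO:yes

outcome vector order: (T0.R0,T1.R0,T2.R0)
under SC → (0,1,0); (0,1,1); (0,2,0); (0,2,1); (1,0,1); (1,1,0); (1,1,1); (1,2,0); (1,2,1)
under TSO → (0,0,0); (0,0,1); (0,1,0); (0,1,1); (0,2,0); (0,2,1); (1,0,0); (1,0,1); (1,1,0); (1,1,1); (1,2,0); (1,2,1)
under PSO → (0,0,0); (0,0,1); (0,1,0); (0,1,1); (0,2,0); (0,2,1); (1,0,0); (1,0,1); (1,1,0); (1,1,1); (1,2,0); (1,2,1)
target (1,0,0) ∈ {TSO,PSO}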